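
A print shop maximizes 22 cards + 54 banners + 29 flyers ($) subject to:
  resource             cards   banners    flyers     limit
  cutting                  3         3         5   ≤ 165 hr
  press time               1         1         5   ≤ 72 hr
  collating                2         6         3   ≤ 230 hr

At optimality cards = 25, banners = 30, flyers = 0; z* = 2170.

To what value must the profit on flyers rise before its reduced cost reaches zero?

At the optimum: cutting uses 165 of 165 (binding); press time uses 55 of 72 (slack = 17); collating uses 230 of 230 (binding).
Since press time is not tight, its dual is 0.
Dual feasibility on the basic columns requires 3·y_cutting + 2·y_collating = 22, 3·y_cutting + 6·y_collating = 54.
→ y_cutting = 2 and y_collating = 8.
flyers enters the basis when its profit ≥ yᵀa₃ = 2·5 + 8·3 = 34.

34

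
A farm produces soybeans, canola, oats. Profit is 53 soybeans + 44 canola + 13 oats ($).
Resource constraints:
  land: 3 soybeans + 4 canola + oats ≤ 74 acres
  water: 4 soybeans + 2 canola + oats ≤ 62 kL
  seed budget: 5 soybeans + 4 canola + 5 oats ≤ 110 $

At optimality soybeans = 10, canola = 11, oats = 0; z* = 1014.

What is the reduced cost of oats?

-2

Check each constraint at x*: land 74/74 (tight); water 62/62 (tight); seed budget 94/110 (slack 16).
Slack constraints have shadow price 0 (complementary slackness).
From A_Bᵀ y = c: 3·y_land + 4·y_water = 53; 4·y_land + 2·y_water = 44.
This yields shadow prices y_land = 7, y_water = 8.
Reduced cost of oats: c₃ − yᵀa₃ = 13 − (7·1 + 8·1) = 13 − 15 = -2.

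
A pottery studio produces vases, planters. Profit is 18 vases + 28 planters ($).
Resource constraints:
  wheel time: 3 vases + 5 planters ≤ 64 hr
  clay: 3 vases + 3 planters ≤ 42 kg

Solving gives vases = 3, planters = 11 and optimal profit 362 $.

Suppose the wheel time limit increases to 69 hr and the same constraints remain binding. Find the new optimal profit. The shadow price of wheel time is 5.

Δb = 5, so new z* = 362 + (5)·(5) = 362 + 25 = 387.

387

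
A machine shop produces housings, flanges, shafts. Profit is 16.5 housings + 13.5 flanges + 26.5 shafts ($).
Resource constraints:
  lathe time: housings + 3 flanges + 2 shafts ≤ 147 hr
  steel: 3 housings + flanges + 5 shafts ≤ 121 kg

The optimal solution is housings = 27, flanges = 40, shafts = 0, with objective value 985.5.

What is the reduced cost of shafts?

Check each constraint at x*: lathe time 147/147 (tight); steel 121/121 (tight).
The binding rows give the dual system: 1·y_lathe time + 3·y_steel = 16.5 and 3·y_lathe time + 1·y_steel = 13.5.
Solving: y_lathe time = 3, y_steel = 4.5.
Reduced cost of shafts: c₃ − yᵀa₃ = 26.5 − (3·2 + 4.5·5) = 26.5 − 28.5 = -2.

-2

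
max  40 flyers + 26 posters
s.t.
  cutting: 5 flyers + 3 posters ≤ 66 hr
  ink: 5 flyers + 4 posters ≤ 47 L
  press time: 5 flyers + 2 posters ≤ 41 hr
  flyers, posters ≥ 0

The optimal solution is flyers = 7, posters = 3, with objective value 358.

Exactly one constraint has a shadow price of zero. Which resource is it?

cutting

cutting: 44/66 (slack 22)
ink: 47/47 (binding)
press time: 41/41 (binding)
By complementary slackness, a constraint with positive slack has shadow price 0 → cutting.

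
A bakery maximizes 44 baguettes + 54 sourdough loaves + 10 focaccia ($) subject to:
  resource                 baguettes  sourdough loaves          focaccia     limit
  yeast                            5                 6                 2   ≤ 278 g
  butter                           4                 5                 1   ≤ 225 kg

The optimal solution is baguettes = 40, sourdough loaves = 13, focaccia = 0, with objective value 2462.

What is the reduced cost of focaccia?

-4

Check each constraint at x*: yeast 278/278 (tight); butter 225/225 (tight).
Dual feasibility on the basic columns requires 5·y_yeast + 4·y_butter = 44, 6·y_yeast + 5·y_butter = 54.
→ y_yeast = 4 and y_butter = 6.
Reduced cost of focaccia: c₃ − yᵀa₃ = 10 − (4·2 + 6·1) = 10 − 14 = -4.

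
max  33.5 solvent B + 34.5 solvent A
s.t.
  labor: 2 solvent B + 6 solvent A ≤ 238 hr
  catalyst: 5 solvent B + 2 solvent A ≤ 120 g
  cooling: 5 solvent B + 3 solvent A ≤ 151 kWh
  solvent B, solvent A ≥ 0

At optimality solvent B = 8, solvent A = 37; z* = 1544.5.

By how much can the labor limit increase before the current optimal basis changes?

64

Binding constraints: labor, cooling. The basis is B = [[2,6],[5,3]] with det -24.
Per unit increase in labor, x* moves by d = (-0.125, 0.2083).
The basis stays optimal until solvent B reaches 0; allowable increase = 64 hr.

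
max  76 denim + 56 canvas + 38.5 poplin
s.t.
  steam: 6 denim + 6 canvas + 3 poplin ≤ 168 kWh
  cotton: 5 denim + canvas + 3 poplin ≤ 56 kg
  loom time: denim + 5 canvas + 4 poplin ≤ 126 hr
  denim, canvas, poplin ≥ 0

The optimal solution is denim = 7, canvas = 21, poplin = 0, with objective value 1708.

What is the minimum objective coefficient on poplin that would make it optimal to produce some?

Check each constraint at x*: steam 168/168 (tight); cotton 56/56 (tight); loom time 112/126 (slack 14).
By complementary slackness, y = 0 for the non-binding constraint.
The binding rows give the dual system: 6·y_steam + 5·y_cotton = 76 and 6·y_steam + 1·y_cotton = 56.
Solving: y_steam = 8.5, y_cotton = 5.
poplin enters the basis when its profit ≥ yᵀa₃ = 8.5·3 + 5·3 = 40.5.

40.5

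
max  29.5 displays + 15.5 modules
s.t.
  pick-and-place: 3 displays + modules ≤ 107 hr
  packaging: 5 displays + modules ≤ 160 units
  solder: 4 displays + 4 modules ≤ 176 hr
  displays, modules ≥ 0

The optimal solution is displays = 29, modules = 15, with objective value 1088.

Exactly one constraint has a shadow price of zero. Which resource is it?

pick-and-place

pick-and-place: 102/107 (slack 5)
packaging: 160/160 (binding)
solder: 176/176 (binding)
By complementary slackness, a constraint with positive slack has shadow price 0 → pick-and-place.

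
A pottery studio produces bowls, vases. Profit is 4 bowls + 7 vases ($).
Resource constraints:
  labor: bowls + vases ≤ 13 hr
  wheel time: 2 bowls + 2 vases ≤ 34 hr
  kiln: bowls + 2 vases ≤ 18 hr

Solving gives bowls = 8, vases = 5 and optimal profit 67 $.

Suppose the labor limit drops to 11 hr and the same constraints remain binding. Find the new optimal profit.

65

At the optimum: labor uses 13 of 13 (binding); wheel time uses 26 of 34 (slack = 8); kiln uses 18 of 18 (binding).
Slack constraints have shadow price 0 (complementary slackness).
From A_Bᵀ y = c: 1·y_labor + 1·y_kiln = 4; 1·y_labor + 2·y_kiln = 7.
This yields shadow prices y_labor = 1, y_kiln = 3.
Δz = y_labor·Δb = 1 × (-2) = -2, so new z* = 67 − 2 = 65.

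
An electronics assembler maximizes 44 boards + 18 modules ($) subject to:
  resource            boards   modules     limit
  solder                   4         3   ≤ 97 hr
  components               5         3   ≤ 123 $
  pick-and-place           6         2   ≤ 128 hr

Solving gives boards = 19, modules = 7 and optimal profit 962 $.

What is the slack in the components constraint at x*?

7

components used = 5·19 + 3·7 = 116; slack = 123 − 116 = 7.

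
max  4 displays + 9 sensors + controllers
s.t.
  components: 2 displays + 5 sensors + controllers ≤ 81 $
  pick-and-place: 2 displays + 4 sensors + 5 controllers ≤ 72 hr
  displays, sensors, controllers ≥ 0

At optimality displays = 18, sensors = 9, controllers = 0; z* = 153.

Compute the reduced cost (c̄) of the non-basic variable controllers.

-5

At the optimum: components uses 81 of 81 (binding); pick-and-place uses 72 of 72 (binding).
From A_Bᵀ y = c: 2·y_components + 2·y_pick-and-place = 4; 5·y_components + 4·y_pick-and-place = 9.
Solving: y_components = 1, y_pick-and-place = 1.
Reduced cost of controllers: c₃ − yᵀa₃ = 1 − (1·1 + 1·5) = 1 − 6 = -5.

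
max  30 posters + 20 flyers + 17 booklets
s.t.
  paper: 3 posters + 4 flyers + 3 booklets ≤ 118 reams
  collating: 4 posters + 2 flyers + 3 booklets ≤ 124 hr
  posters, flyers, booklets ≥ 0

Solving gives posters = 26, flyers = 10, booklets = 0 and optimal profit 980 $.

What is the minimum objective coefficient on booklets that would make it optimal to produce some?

At the optimum: paper uses 118 of 118 (binding); collating uses 124 of 124 (binding).
The binding rows give the dual system: 3·y_paper + 4·y_collating = 30 and 4·y_paper + 2·y_collating = 20.
Solving: y_paper = 2, y_collating = 6.
booklets enters the basis when its profit ≥ yᵀa₃ = 2·3 + 6·3 = 24.

24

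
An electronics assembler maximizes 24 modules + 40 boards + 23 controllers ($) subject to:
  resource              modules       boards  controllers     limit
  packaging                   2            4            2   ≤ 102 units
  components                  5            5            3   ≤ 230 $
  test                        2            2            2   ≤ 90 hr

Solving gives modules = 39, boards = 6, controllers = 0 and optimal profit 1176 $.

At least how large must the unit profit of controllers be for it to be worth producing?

At the optimum: packaging uses 102 of 102 (binding); components uses 225 of 230 (slack = 5); test uses 90 of 90 (binding).
Since components is not tight, its dual is 0.
The binding rows give the dual system: 2·y_packaging + 2·y_test = 24 and 4·y_packaging + 2·y_test = 40.
This yields shadow prices y_packaging = 8, y_test = 4.
controllers enters the basis when its profit ≥ yᵀa₃ = 8·2 + 4·2 = 24.

24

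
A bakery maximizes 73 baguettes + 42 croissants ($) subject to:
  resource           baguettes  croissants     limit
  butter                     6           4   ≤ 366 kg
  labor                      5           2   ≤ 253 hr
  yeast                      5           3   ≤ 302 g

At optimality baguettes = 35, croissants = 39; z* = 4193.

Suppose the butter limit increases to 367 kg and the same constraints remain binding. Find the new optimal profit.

Check each constraint at x*: butter 366/366 (tight); labor 253/253 (tight); yeast 292/302 (slack 10).
Slack constraints have shadow price 0 (complementary slackness).
From A_Bᵀ y = c: 6·y_butter + 5·y_labor = 73; 4·y_butter + 2·y_labor = 42.
→ y_butter = 8 and y_labor = 5.
Δz = y_butter·Δb = 8 × (1) = 8, so new z* = 4193 + 8 = 4201.

4201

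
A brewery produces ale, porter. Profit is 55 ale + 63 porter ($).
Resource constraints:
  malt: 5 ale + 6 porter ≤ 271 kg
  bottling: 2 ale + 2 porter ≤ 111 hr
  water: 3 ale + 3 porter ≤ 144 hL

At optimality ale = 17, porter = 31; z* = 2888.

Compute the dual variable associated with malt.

Check each constraint at x*: malt 271/271 (tight); bottling 96/111 (slack 15); water 144/144 (tight).
By complementary slackness, y = 0 for the non-binding constraint.
Dual feasibility on the basic columns requires 5·y_malt + 3·y_water = 55, 6·y_malt + 3·y_water = 63.
Solving: y_malt = 8, y_water = 5.
Shadow price of malt = 8.

8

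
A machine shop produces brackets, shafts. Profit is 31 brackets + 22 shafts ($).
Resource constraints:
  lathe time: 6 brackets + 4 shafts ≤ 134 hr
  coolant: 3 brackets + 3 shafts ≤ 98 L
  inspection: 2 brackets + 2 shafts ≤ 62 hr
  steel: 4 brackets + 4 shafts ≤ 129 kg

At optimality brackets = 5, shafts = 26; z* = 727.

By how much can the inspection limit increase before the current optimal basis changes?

Binding constraints: lathe time, inspection. The basis is B = [[6,4],[2,2]] with det 4.
Per unit increase in inspection, x* moves by d = (-1, 1.5).
The basis stays optimal until steel becomes binding; allowable increase = 2.5 hr.

2.5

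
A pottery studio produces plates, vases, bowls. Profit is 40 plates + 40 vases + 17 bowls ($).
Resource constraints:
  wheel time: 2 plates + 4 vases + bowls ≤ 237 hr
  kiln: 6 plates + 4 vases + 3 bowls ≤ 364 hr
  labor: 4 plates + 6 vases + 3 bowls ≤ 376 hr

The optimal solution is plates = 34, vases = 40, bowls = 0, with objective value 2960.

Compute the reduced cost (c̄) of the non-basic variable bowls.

Check each constraint at x*: wheel time 228/237 (slack 9); kiln 364/364 (tight); labor 376/376 (tight).
Since wheel time is not tight, its dual is 0.
The binding rows give the dual system: 6·y_kiln + 4·y_labor = 40 and 4·y_kiln + 6·y_labor = 40.
Solving: y_kiln = 4, y_labor = 4.
Reduced cost of bowls: c₃ − yᵀa₃ = 17 − (4·3 + 4·3) = 17 − 24 = -7.

-7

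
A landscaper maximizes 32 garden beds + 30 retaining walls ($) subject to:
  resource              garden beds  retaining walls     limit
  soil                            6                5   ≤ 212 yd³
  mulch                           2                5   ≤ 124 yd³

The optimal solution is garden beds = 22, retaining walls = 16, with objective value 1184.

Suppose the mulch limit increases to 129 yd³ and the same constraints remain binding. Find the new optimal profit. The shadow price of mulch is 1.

Δb = 5, so new z* = 1184 + (1)·(5) = 1184 + 5 = 1189.

1189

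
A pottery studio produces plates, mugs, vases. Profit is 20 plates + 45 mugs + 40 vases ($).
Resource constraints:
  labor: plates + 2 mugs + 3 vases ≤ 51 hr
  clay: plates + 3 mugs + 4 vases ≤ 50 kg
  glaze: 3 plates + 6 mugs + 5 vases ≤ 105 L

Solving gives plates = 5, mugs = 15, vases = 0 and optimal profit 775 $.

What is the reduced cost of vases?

-5

Binding: clay and glaze. Non-binding: labor (16 unused).
Since labor is not tight, its dual is 0.
Dual feasibility on the basic columns requires 1·y_clay + 3·y_glaze = 20, 3·y_clay + 6·y_glaze = 45.
This yields shadow prices y_clay = 5, y_glaze = 5.
Reduced cost of vases: c₃ − yᵀa₃ = 40 − (5·4 + 5·5) = 40 − 45 = -5.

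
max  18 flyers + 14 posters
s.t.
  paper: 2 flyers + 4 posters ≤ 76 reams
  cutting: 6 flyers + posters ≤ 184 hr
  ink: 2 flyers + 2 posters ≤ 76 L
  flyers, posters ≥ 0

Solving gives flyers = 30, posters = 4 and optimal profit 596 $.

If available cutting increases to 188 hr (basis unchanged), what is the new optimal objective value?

At the optimum: paper uses 76 of 76 (binding); cutting uses 184 of 184 (binding); ink uses 68 of 76 (slack = 8).
Slack constraints have shadow price 0 (complementary slackness).
The binding rows give the dual system: 2·y_paper + 6·y_cutting = 18 and 4·y_paper + 1·y_cutting = 14.
This yields shadow prices y_paper = 3, y_cutting = 2.
Δz = y_cutting·Δb = 2 × (4) = 8, so new z* = 596 + 8 = 604.

604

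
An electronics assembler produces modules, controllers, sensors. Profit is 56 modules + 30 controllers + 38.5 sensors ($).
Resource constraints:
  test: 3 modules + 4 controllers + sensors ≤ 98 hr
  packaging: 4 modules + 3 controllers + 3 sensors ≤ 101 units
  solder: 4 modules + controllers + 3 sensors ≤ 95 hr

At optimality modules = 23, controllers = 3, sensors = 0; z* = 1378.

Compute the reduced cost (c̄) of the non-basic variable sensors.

Check each constraint at x*: test 81/98 (slack 17); packaging 101/101 (tight); solder 95/95 (tight).
Since test is not tight, its dual is 0.
The binding rows give the dual system: 4·y_packaging + 4·y_solder = 56 and 3·y_packaging + 1·y_solder = 30.
→ y_packaging = 8 and y_solder = 6.
Reduced cost of sensors: c₃ − yᵀa₃ = 38.5 − (8·3 + 6·3) = 38.5 − 42 = -3.5.

-3.5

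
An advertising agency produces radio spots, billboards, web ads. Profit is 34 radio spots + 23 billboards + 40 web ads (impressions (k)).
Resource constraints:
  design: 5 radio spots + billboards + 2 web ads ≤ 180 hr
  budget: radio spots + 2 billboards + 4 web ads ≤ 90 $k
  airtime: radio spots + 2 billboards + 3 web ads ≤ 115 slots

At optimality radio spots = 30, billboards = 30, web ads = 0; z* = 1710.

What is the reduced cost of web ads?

-6

Binding: design and budget. Non-binding: airtime (25 unused).
Since airtime is not tight, its dual is 0.
Dual feasibility on the basic columns requires 5·y_design + 1·y_budget = 34, 1·y_design + 2·y_budget = 23.
Solving: y_design = 5, y_budget = 9.
Reduced cost of web ads: c₃ − yᵀa₃ = 40 − (5·2 + 9·4) = 40 − 46 = -6.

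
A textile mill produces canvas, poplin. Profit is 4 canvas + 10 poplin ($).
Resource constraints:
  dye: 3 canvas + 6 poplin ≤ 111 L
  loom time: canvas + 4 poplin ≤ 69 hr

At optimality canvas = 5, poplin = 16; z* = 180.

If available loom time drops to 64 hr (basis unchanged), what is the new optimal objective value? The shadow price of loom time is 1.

175

Δb = -5, so new z* = 180 + (1)·(-5) = 180 − 5 = 175.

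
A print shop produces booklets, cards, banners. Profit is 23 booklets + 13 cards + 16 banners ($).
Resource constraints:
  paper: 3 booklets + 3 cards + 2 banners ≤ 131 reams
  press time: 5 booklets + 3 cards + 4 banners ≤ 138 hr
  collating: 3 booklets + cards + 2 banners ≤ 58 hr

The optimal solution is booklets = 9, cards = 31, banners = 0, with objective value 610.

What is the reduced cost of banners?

-2

Binding: press time and collating. Non-binding: paper (11 unused).
Slack constraints have shadow price 0 (complementary slackness).
The binding rows give the dual system: 5·y_press time + 3·y_collating = 23 and 3·y_press time + 1·y_collating = 13.
This yields shadow prices y_press time = 4, y_collating = 1.
Reduced cost of banners: c₃ − yᵀa₃ = 16 − (4·4 + 1·2) = 16 − 18 = -2.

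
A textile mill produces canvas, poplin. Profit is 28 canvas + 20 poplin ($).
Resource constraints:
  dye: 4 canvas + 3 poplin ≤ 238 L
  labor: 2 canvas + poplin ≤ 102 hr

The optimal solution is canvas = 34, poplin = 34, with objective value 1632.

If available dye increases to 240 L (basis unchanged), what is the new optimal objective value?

1644

Both dye and labor are binding at x*.
Dual feasibility on the basic columns requires 4·y_dye + 2·y_labor = 28, 3·y_dye + 1·y_labor = 20.
→ y_dye = 6 and y_labor = 2.
Δz = y_dye·Δb = 6 × (2) = 12, so new z* = 1632 + 12 = 1644.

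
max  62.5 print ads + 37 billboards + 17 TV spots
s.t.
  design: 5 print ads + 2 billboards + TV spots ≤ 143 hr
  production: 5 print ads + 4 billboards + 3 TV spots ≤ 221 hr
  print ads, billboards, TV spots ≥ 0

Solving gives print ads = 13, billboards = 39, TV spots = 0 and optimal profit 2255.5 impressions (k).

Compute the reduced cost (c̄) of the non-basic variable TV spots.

-7.5

Check each constraint at x*: design 143/143 (tight); production 221/221 (tight).
Dual feasibility on the basic columns requires 5·y_design + 5·y_production = 62.5, 2·y_design + 4·y_production = 37.
Solving: y_design = 6.5, y_production = 6.
Reduced cost of TV spots: c₃ − yᵀa₃ = 17 − (6.5·1 + 6·3) = 17 − 24.5 = -7.5.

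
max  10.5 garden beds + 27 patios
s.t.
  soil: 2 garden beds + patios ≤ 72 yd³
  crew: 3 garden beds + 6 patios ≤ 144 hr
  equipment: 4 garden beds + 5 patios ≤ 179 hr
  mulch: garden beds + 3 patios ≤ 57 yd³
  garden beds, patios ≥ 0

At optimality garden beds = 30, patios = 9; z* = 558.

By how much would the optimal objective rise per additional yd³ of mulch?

Binding: crew and mulch. Non-binding: soil (3 unused), equipment (14 unused).
By complementary slackness, y = 0 for the non-binding constraints.
Dual feasibility on the basic columns requires 3·y_crew + 1·y_mulch = 10.5, 6·y_crew + 3·y_mulch = 27.
Solving: y_crew = 1.5, y_mulch = 6.
Shadow price of mulch = 6.

6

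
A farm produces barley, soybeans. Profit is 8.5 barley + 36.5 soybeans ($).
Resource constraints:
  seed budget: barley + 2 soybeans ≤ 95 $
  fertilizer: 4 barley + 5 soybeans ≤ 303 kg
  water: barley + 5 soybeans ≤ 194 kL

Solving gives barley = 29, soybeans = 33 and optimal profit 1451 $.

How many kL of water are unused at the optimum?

water used = 1·29 + 5·33 = 194; slack = 194 − 194 = 0.

0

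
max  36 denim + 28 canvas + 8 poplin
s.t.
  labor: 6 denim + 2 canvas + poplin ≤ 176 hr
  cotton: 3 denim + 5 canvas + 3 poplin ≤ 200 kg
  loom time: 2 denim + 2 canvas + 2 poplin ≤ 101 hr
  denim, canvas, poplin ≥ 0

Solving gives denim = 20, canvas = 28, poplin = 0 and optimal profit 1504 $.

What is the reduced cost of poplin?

-8

Check each constraint at x*: labor 176/176 (tight); cotton 200/200 (tight); loom time 96/101 (slack 5).
Since loom time is not tight, its dual is 0.
From A_Bᵀ y = c: 6·y_labor + 3·y_cotton = 36; 2·y_labor + 5·y_cotton = 28.
This yields shadow prices y_labor = 4, y_cotton = 4.
Reduced cost of poplin: c₃ − yᵀa₃ = 8 − (4·1 + 4·3) = 8 − 16 = -8.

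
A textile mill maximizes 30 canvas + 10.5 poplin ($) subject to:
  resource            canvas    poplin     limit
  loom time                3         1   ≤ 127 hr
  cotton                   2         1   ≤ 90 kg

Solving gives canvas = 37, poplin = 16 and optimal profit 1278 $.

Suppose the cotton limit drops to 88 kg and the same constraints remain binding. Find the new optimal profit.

1275

Both loom time and cotton are binding at x*.
Dual feasibility on the basic columns requires 3·y_loom time + 2·y_cotton = 30, 1·y_loom time + 1·y_cotton = 10.5.
This yields shadow prices y_loom time = 9, y_cotton = 1.5.
Δz = y_cotton·Δb = 1.5 × (-2) = -3, so new z* = 1278 − 3 = 1275.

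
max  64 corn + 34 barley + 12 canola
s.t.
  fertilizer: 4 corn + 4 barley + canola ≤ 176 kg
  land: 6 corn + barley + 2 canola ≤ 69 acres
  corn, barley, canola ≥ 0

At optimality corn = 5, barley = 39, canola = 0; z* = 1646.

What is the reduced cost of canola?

-7

Check each constraint at x*: fertilizer 176/176 (tight); land 69/69 (tight).
The binding rows give the dual system: 4·y_fertilizer + 6·y_land = 64 and 4·y_fertilizer + 1·y_land = 34.
This yields shadow prices y_fertilizer = 7, y_land = 6.
Reduced cost of canola: c₃ − yᵀa₃ = 12 − (7·1 + 6·2) = 12 − 19 = -7.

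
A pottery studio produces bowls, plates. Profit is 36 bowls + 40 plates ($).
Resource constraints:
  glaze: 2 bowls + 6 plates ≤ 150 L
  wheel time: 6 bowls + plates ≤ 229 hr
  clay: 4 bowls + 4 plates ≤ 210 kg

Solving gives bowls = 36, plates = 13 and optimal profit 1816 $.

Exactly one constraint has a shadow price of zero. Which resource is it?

clay

glaze: 150/150 (binding)
wheel time: 229/229 (binding)
clay: 196/210 (slack 14)
By complementary slackness, a constraint with positive slack has shadow price 0 → clay.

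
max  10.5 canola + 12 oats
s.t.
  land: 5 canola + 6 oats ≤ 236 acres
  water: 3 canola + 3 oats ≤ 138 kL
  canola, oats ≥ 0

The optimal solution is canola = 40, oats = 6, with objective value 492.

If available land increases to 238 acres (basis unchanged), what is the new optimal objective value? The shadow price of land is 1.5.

495

Δb = 2, so new z* = 492 + (1.5)·(2) = 492 + 3 = 495.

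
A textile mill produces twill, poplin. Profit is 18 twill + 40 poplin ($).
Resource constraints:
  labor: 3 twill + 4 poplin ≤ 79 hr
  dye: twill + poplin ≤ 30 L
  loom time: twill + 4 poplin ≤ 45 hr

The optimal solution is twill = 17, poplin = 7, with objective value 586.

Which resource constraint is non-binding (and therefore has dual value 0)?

labor: 79/79 (binding)
dye: 24/30 (slack 6)
loom time: 45/45 (binding)
By complementary slackness, a constraint with positive slack has shadow price 0 → dye.

dye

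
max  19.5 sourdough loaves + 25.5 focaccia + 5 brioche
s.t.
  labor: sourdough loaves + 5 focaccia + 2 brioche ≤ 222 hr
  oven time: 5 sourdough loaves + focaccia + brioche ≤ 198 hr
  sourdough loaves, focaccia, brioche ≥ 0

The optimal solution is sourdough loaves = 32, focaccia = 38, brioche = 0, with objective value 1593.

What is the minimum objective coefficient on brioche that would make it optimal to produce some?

At the optimum: labor uses 222 of 222 (binding); oven time uses 198 of 198 (binding).
Dual feasibility on the basic columns requires 1·y_labor + 5·y_oven time = 19.5, 5·y_labor + 1·y_oven time = 25.5.
→ y_labor = 4.5 and y_oven time = 3.
brioche enters the basis when its profit ≥ yᵀa₃ = 4.5·2 + 3·1 = 12.

12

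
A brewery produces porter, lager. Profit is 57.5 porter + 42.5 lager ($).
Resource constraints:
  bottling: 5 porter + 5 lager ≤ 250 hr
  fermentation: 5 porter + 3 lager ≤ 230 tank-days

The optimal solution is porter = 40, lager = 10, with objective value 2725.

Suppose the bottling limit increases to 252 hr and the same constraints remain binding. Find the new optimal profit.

Both bottling and fermentation are binding at x*.
The binding rows give the dual system: 5·y_bottling + 5·y_fermentation = 57.5 and 5·y_bottling + 3·y_fermentation = 42.5.
This yields shadow prices y_bottling = 4, y_fermentation = 7.5.
Δz = y_bottling·Δb = 4 × (2) = 8, so new z* = 2725 + 8 = 2733.

2733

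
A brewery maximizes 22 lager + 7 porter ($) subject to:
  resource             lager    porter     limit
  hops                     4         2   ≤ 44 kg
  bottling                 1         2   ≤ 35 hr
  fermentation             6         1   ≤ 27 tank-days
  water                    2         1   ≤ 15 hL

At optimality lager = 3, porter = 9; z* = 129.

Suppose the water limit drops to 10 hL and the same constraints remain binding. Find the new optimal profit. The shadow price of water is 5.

Δb = -5, so new z* = 129 + (5)·(-5) = 129 − 25 = 104.

104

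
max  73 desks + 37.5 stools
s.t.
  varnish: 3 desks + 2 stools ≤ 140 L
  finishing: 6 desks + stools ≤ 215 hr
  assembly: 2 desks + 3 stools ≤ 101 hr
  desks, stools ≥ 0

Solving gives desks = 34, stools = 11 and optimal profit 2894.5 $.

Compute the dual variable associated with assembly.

At the optimum: varnish uses 124 of 140 (slack = 16); finishing uses 215 of 215 (binding); assembly uses 101 of 101 (binding).
Slack constraints have shadow price 0 (complementary slackness).
From A_Bᵀ y = c: 6·y_finishing + 2·y_assembly = 73; 1·y_finishing + 3·y_assembly = 37.5.
→ y_finishing = 9 and y_assembly = 9.5.
Shadow price of assembly = 9.5.

9.5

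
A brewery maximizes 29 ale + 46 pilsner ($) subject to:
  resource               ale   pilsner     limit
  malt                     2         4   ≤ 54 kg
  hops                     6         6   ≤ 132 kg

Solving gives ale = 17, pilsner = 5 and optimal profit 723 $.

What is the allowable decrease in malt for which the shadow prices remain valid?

Binding constraints: malt, hops. The basis is B = [[2,4],[6,6]] with det -12.
Per unit decrease in malt, x* moves by d = (0.5, -0.5).
The basis stays optimal until pilsner reaches 0; allowable decrease = 10 kg.

10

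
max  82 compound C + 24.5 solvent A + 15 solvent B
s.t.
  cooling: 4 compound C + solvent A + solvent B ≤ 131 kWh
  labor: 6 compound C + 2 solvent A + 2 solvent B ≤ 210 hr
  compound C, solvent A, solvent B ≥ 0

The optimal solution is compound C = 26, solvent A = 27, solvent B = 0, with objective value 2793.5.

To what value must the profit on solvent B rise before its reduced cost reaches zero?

Check each constraint at x*: cooling 131/131 (tight); labor 210/210 (tight).
The binding rows give the dual system: 4·y_cooling + 6·y_labor = 82 and 1·y_cooling + 2·y_labor = 24.5.
Solving: y_cooling = 8.5, y_labor = 8.
solvent B enters the basis when its profit ≥ yᵀa₃ = 8.5·1 + 8·2 = 24.5.

24.5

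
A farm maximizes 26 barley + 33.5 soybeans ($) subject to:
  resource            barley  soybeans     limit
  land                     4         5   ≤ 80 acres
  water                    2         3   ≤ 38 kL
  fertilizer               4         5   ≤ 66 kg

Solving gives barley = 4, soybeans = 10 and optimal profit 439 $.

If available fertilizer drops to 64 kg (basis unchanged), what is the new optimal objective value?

Check each constraint at x*: land 66/80 (slack 14); water 38/38 (tight); fertilizer 66/66 (tight).
Slack constraints have shadow price 0 (complementary slackness).
Dual feasibility on the basic columns requires 2·y_water + 4·y_fertilizer = 26, 3·y_water + 5·y_fertilizer = 33.5.
Solving: y_water = 2, y_fertilizer = 5.5.
Δz = y_fertilizer·Δb = 5.5 × (-2) = -11, so new z* = 439 − 11 = 428.

428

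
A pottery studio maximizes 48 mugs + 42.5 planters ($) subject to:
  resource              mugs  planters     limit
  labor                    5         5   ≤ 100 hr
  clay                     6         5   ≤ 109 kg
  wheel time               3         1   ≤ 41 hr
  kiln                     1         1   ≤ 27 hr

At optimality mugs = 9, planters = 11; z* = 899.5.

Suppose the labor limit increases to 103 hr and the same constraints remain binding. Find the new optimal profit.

Binding: labor and clay. Non-binding: wheel time (3 unused), kiln (7 unused).
By complementary slackness, y = 0 for the non-binding constraints.
The binding rows give the dual system: 5·y_labor + 6·y_clay = 48 and 5·y_labor + 5·y_clay = 42.5.
This yields shadow prices y_labor = 3, y_clay = 5.5.
Δz = y_labor·Δb = 3 × (3) = 9, so new z* = 899.5 + 9 = 908.5.

908.5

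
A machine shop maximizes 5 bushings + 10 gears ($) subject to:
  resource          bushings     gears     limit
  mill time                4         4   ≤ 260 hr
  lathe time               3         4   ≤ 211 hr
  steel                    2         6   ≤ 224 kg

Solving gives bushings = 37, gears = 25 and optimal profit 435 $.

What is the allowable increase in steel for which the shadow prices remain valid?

Binding constraints: lathe time, steel. The basis is B = [[3,4],[2,6]] with det 10.
Per unit increase in steel, x* moves by d = (-0.4, 0.3).
The basis stays optimal until bushings reaches 0; allowable increase = 92.5 kg.

92.5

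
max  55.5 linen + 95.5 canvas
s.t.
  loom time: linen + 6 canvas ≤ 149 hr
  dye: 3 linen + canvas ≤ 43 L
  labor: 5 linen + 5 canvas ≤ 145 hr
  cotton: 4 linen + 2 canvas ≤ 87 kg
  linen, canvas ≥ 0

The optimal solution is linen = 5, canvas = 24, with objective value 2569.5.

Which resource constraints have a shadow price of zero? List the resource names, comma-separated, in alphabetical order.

loom time: 149/149 (binding)
dye: 39/43 (slack 4)
labor: 145/145 (binding)
cotton: 68/87 (slack 19)
By complementary slackness, a constraint with positive slack has shadow price 0 → cotton, dye.

cotton, dye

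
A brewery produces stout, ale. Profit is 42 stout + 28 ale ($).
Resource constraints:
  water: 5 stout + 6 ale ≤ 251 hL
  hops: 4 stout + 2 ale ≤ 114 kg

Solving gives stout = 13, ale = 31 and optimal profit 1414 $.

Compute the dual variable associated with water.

Check each constraint at x*: water 251/251 (tight); hops 114/114 (tight).
From A_Bᵀ y = c: 5·y_water + 4·y_hops = 42; 6·y_water + 2·y_hops = 28.
Solving: y_water = 2, y_hops = 8.
Shadow price of water = 2.

2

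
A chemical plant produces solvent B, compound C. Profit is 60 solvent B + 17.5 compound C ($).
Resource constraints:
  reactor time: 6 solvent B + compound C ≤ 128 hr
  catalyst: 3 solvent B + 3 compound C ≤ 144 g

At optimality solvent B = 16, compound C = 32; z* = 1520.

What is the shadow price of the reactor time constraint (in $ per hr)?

At the optimum: reactor time uses 128 of 128 (binding); catalyst uses 144 of 144 (binding).
The binding rows give the dual system: 6·y_reactor time + 3·y_catalyst = 60 and 1·y_reactor time + 3·y_catalyst = 17.5.
This yields shadow prices y_reactor time = 8.5, y_catalyst = 3.
Shadow price of reactor time = 8.5.

8.5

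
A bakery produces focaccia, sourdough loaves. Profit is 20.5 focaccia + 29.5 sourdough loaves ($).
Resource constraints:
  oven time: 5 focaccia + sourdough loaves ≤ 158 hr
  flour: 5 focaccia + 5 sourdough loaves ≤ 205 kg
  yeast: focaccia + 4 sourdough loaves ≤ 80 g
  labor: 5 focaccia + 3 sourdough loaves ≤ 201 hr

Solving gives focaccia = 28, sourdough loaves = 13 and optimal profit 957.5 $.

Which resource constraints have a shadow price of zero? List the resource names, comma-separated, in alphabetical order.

labor, oven time

oven time: 153/158 (slack 5)
flour: 205/205 (binding)
yeast: 80/80 (binding)
labor: 179/201 (slack 22)
By complementary slackness, a constraint with positive slack has shadow price 0 → labor, oven time.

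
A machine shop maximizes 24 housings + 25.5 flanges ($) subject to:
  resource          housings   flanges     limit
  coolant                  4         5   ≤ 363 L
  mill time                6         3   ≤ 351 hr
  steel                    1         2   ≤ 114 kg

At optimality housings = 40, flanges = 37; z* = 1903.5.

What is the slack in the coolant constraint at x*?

18

coolant used = 4·40 + 5·37 = 345; slack = 363 − 345 = 18.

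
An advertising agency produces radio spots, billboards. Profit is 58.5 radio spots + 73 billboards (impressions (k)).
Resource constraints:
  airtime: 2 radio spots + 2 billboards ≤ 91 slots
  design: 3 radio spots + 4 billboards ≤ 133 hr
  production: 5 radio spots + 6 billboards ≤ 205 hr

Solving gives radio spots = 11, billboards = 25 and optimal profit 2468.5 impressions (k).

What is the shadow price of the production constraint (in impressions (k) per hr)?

At the optimum: airtime uses 72 of 91 (slack = 19); design uses 133 of 133 (binding); production uses 205 of 205 (binding).
By complementary slackness, y = 0 for the non-binding constraint.
From A_Bᵀ y = c: 3·y_design + 5·y_production = 58.5; 4·y_design + 6·y_production = 73.
→ y_design = 7 and y_production = 7.5.
Shadow price of production = 7.5.

7.5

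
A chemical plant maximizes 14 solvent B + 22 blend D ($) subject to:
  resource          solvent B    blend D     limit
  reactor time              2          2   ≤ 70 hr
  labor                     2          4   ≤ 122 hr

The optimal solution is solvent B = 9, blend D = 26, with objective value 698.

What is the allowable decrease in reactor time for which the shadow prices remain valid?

9

Binding constraints: reactor time, labor. The basis is B = [[2,2],[2,4]] with det 4.
Per unit decrease in reactor time, x* moves by d = (-1, 0.5).
The basis stays optimal until solvent B reaches 0; allowable decrease = 9 hr.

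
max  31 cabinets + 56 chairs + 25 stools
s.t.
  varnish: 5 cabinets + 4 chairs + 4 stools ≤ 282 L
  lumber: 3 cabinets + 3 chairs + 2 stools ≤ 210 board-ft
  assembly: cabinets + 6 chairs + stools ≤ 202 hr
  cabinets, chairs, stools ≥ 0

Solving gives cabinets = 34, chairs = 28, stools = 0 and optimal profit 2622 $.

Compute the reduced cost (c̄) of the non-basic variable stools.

Binding: varnish and assembly. Non-binding: lumber (24 unused).
Slack constraints have shadow price 0 (complementary slackness).
The binding rows give the dual system: 5·y_varnish + 1·y_assembly = 31 and 4·y_varnish + 6·y_assembly = 56.
Solving: y_varnish = 5, y_assembly = 6.
Reduced cost of stools: c₃ − yᵀa₃ = 25 − (5·4 + 6·1) = 25 − 26 = -1.

-1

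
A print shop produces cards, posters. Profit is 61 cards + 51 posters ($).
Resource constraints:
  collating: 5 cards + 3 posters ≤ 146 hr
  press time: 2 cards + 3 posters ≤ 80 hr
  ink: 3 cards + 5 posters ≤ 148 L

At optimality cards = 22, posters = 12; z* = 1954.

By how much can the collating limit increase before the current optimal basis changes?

Binding constraints: collating, press time. The basis is B = [[5,3],[2,3]] with det 9.
Per unit increase in collating, x* moves by d = (0.3333, -0.2222).
The basis stays optimal until posters reaches 0; allowable increase = 54 hr.

54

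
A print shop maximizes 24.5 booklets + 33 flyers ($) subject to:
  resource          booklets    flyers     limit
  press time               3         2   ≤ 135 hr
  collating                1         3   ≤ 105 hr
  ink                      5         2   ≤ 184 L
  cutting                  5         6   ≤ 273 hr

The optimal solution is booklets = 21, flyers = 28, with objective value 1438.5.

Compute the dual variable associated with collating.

At the optimum: press time uses 119 of 135 (slack = 16); collating uses 105 of 105 (binding); ink uses 161 of 184 (slack = 23); cutting uses 273 of 273 (binding).
Since press time, ink are not tight, their duals are 0.
From A_Bᵀ y = c: 1·y_collating + 5·y_cutting = 24.5; 3·y_collating + 6·y_cutting = 33.
→ y_collating = 2 and y_cutting = 4.5.
Shadow price of collating = 2.

2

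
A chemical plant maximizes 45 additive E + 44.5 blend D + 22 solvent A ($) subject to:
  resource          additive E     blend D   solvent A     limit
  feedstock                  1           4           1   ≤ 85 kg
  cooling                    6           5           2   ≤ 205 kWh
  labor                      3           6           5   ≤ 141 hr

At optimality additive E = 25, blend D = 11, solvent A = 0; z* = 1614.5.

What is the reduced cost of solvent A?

-1

At the optimum: feedstock uses 69 of 85 (slack = 16); cooling uses 205 of 205 (binding); labor uses 141 of 141 (binding).
By complementary slackness, y = 0 for the non-binding constraint.
Dual feasibility on the basic columns requires 6·y_cooling + 3·y_labor = 45, 5·y_cooling + 6·y_labor = 44.5.
→ y_cooling = 6.5 and y_labor = 2.
Reduced cost of solvent A: c₃ − yᵀa₃ = 22 − (6.5·2 + 2·5) = 22 − 23 = -1.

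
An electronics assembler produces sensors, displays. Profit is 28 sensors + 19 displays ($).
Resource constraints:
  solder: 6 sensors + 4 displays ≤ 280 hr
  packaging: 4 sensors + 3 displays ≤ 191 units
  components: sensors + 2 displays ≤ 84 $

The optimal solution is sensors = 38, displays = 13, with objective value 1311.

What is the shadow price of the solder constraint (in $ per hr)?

4

At the optimum: solder uses 280 of 280 (binding); packaging uses 191 of 191 (binding); components uses 64 of 84 (slack = 20).
By complementary slackness, y = 0 for the non-binding constraint.
From A_Bᵀ y = c: 6·y_solder + 4·y_packaging = 28; 4·y_solder + 3·y_packaging = 19.
Solving: y_solder = 4, y_packaging = 1.
Shadow price of solder = 4.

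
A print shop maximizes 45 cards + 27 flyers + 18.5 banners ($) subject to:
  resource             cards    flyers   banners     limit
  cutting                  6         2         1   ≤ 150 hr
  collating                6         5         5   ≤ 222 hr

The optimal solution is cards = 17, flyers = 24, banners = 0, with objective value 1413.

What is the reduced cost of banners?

Check each constraint at x*: cutting 150/150 (tight); collating 222/222 (tight).
From A_Bᵀ y = c: 6·y_cutting + 6·y_collating = 45; 2·y_cutting + 5·y_collating = 27.
Solving: y_cutting = 3.5, y_collating = 4.
Reduced cost of banners: c₃ − yᵀa₃ = 18.5 − (3.5·1 + 4·5) = 18.5 − 23.5 = -5.

-5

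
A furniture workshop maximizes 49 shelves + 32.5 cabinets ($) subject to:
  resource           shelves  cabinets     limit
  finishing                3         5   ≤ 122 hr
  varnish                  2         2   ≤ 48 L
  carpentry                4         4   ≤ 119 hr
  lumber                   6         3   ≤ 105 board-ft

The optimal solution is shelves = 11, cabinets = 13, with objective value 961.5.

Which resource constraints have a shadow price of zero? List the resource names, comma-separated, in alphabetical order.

carpentry, finishing

finishing: 98/122 (slack 24)
varnish: 48/48 (binding)
carpentry: 96/119 (slack 23)
lumber: 105/105 (binding)
By complementary slackness, a constraint with positive slack has shadow price 0 → carpentry, finishing.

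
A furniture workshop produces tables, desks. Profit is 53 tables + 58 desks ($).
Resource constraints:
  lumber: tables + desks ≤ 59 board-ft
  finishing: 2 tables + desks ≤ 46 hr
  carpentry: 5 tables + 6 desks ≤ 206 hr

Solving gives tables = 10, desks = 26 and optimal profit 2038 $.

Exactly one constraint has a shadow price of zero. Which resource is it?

lumber

lumber: 36/59 (slack 23)
finishing: 46/46 (binding)
carpentry: 206/206 (binding)
By complementary slackness, a constraint with positive slack has shadow price 0 → lumber.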